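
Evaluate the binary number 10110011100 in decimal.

Sum of powers of 2 for each 1-bit:
2^2 + 2^3 + 2^4 + 2^7 + 2^8 + 2^10
= 4 + 8 + 16 + 128 + 256 + 1024
= 1436



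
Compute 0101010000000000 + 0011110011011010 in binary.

Add column by column from the right: bit + bit + carry-in; write the sum mod 2, carry 1 when the sum is 2 or 3.
carry:  1111100000000000
        0101010000000000
+       0011110011011010
------------------------
       01001000011011010
(the carry out of the leftmost column, 0, becomes the leading bit)
Decimal check:
  0101010000000000 = 16384 + 4096 + 1024 = 21504
  0011110011011010 = 8192 + 4096 + 2048 + 1024 + 128 + 64 + 16 + 8 + 2 = 15578
  21504 + 15578 = 37082, and 01001000011011010 = 32768 + 4096 + 128 + 64 + 16 + 8 + 2 = 37082 ✓



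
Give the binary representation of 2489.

Using repeated division by 2:
2489 ÷ 2 = 1244 remainder 1
1244 ÷ 2 = 622 remainder 0
622 ÷ 2 = 311 remainder 0
311 ÷ 2 = 155 remainder 1
155 ÷ 2 = 77 remainder 1
77 ÷ 2 = 38 remainder 1
38 ÷ 2 = 19 remainder 0
19 ÷ 2 = 9 remainder 1
9 ÷ 2 = 4 remainder 1
4 ÷ 2 = 2 remainder 0
2 ÷ 2 = 1 remainder 0
1 ÷ 2 = 0 remainder 1
Reading remainders bottom to top: 100110111001



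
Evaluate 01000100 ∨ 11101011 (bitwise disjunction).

OR: 1 when either bit is 1
  01000100
| 11101011
----------
  11101111
Decimal: 68 | 235 = 239



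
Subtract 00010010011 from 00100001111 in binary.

Method 1 - Direct subtraction (column by column from the right: bit − bit − borrow-in; if negative, add 2 and borrow 1 from the next column):
borrow: 00111100000
        00100001111
-       00010010011
-------------------
        00001111100

Method 2 - Add two's complement:
Two's complement of 00010010011: invert → 11101101100, add 1 → 11101101101
  00100001111
+ 11101101101
-------------
 100001111100  (end carry out of the top bit = 1)
Discarding the end carry: 00001111100
Decimal check:
  00100001111 = 256 + 8 + 4 + 2 + 1 = 271
  00010010011 = 128 + 16 + 2 + 1 = 147
  271 - 147 = 124, and 00001111100 = 64 + 32 + 16 + 8 + 4 = 124 ✓



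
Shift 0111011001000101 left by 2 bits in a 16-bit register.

Original: 0111011001000101 (decimal 30277)
Shift left by 2 positions
Append 2 zeros on the right and drop the 2 high bits that overflow the 16-bit width
Result: 1101100100010100 (decimal 55572)
Equivalent: 30277 << 2 = 30277 × 2^2 = 121108, truncated to 16 bits = 55572



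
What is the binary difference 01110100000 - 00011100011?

Method 1 - Direct subtraction (column by column from the right: bit − bit − borrow-in; if negative, add 2 and borrow 1 from the next column):
borrow: 00111111110
        01110100000
-       00011100011
-------------------
        01010111101

Method 2 - Add two's complement:
Two's complement of 00011100011: invert → 11100011100, add 1 → 11100011101
  01110100000
+ 11100011101
-------------
 101010111101  (end carry out of the top bit = 1)
Discarding the end carry: 01010111101
Decimal check:
  01110100000 = 512 + 256 + 128 + 32 = 928
  00011100011 = 128 + 64 + 32 + 2 + 1 = 227
  928 - 227 = 701, and 01010111101 = 512 + 128 + 32 + 16 + 8 + 4 + 1 = 701 ✓



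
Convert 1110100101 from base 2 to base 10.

Sum of powers of 2 for each 1-bit:
2^0 + 2^2 + 2^5 + 2^7 + 2^8 + 2^9
= 1 + 4 + 32 + 128 + 256 + 512
= 933



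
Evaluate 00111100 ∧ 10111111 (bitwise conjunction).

AND: 1 only when both bits are 1
  00111100
& 10111111
----------
  00111100
Decimal: 60 & 191 = 60



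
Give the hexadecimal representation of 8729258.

Using repeated division by 16 (digits 10–15 are A–F):
8729258 ÷ 16 = 545578 remainder 10 (A)
545578 ÷ 16 = 34098 remainder 10 (A)
34098 ÷ 16 = 2131 remainder 2
2131 ÷ 16 = 133 remainder 3
133 ÷ 16 = 8 remainder 5
8 ÷ 16 = 0 remainder 8
Reading remainders bottom to top: 8532AA



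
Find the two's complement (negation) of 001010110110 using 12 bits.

Original: 001010110110
Step 1 - Invert all bits: 110101001001
Step 2 - Add 1: 110101001010
Verification: 001010110110 + 110101001010 = 1000000000000; discarding the end carry (carry out of the top bit) leaves the 12-bit value 000000000000, as required for x + (-x)



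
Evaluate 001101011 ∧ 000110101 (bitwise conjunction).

AND: 1 only when both bits are 1
  001101011
& 000110101
-----------
  000100001
Decimal: 107 & 53 = 33



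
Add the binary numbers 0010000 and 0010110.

Add column by column from the right: bit + bit + carry-in; write the sum mod 2, carry 1 when the sum is 2 or 3.
carry:  0100000
        0010000
+       0010110
---------------
       00100110
(the carry out of the leftmost column, 0, becomes the leading bit)
Decimal check:
  0010000 = 16
  0010110 = 16 + 4 + 2 = 22
  16 + 22 = 38, and 00100110 = 32 + 4 + 2 = 38 ✓



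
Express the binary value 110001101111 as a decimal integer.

Sum of powers of 2 for each 1-bit:
2^0 + 2^1 + 2^2 + 2^3 + 2^5 + 2^6 + 2^10 + 2^11
= 1 + 2 + 4 + 8 + 32 + 64 + 1024 + 2048
= 3183



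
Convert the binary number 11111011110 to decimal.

Sum of powers of 2 for each 1-bit:
2^1 + 2^2 + 2^3 + 2^4 + 2^6 + 2^7 + 2^8 + 2^9 + 2^10
= 2 + 4 + 8 + 16 + 64 + 128 + 256 + 512 + 1024
= 2014



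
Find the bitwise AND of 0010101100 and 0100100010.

AND: 1 only when both bits are 1
  0010101100
& 0100100010
------------
  0000100000
Decimal: 172 & 290 = 32



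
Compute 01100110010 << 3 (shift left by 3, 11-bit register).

Original: 01100110010 (decimal 818)
Shift left by 3 positions
Append 3 zeros on the right and drop the 3 high bits that overflow the 11-bit width
Result: 00110010000 (decimal 400)
Equivalent: 818 << 3 = 818 × 2^3 = 6544, truncated to 11 bits = 400



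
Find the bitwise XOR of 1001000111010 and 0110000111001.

XOR: 1 when bits differ
  1001000111010
^ 0110000111001
---------------
  1111000000011
Decimal: 4666 ^ 3129 = 7683



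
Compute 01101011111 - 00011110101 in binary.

Method 1 - Direct subtraction (column by column from the right: bit − bit − borrow-in; if negative, add 2 and borrow 1 from the next column):
borrow: 00111000000
        01101011111
-       00011110101
-------------------
        01001101010

Method 2 - Add two's complement:
Two's complement of 00011110101: invert → 11100001010, add 1 → 11100001011
  01101011111
+ 11100001011
-------------
 101001101010  (end carry out of the top bit = 1)
Discarding the end carry: 01001101010
Decimal check:
  01101011111 = 512 + 256 + 64 + 16 + 8 + 4 + 2 + 1 = 863
  00011110101 = 128 + 64 + 32 + 16 + 4 + 1 = 245
  863 - 245 = 618, and 01001101010 = 512 + 64 + 32 + 8 + 2 = 618 ✓



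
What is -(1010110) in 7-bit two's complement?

Original (sign bit 1, negative): 1010110
Step 1 - Invert all bits: 0101001
Step 2 - Add 1: 0101010
Verification: 1010110 + 0101010 = 10000000; discarding the end carry (carry out of the top bit) leaves the 7-bit value 0000000, as required for x + (-x)



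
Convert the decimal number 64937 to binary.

Using repeated division by 2:
64937 ÷ 2 = 32468 remainder 1
32468 ÷ 2 = 16234 remainder 0
16234 ÷ 2 = 8117 remainder 0
8117 ÷ 2 = 4058 remainder 1
4058 ÷ 2 = 2029 remainder 0
2029 ÷ 2 = 1014 remainder 1
1014 ÷ 2 = 507 remainder 0
507 ÷ 2 = 253 remainder 1
253 ÷ 2 = 126 remainder 1
126 ÷ 2 = 63 remainder 0
63 ÷ 2 = 31 remainder 1
31 ÷ 2 = 15 remainder 1
15 ÷ 2 = 7 remainder 1
7 ÷ 2 = 3 remainder 1
3 ÷ 2 = 1 remainder 1
1 ÷ 2 = 0 remainder 1
Reading remainders bottom to top: 1111110110101001



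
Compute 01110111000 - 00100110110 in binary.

Method 1 - Direct subtraction (column by column from the right: bit − bit − borrow-in; if negative, add 2 and borrow 1 from the next column):
borrow: 00000001100
        01110111000
-       00100110110
-------------------
        01010000010

Method 2 - Add two's complement:
Two's complement of 00100110110: invert → 11011001001, add 1 → 11011001010
  01110111000
+ 11011001010
-------------
 101010000010  (end carry out of the top bit = 1)
Discarding the end carry: 01010000010
Decimal check:
  01110111000 = 512 + 256 + 128 + 32 + 16 + 8 = 952
  00100110110 = 256 + 32 + 16 + 4 + 2 = 310
  952 - 310 = 642, and 01010000010 = 512 + 128 + 2 = 642 ✓



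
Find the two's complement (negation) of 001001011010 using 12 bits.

Original: 001001011010
Step 1 - Invert all bits: 110110100101
Step 2 - Add 1: 110110100110
Verification: 001001011010 + 110110100110 = 1000000000000; discarding the end carry (carry out of the top bit) leaves the 12-bit value 000000000000, as required for x + (-x)



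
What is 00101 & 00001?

AND: 1 only when both bits are 1
  00101
& 00001
-------
  00001
Decimal: 5 & 1 = 1



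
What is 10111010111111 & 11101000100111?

AND: 1 only when both bits are 1
  10111010111111
& 11101000100111
----------------
  10101000100111
Decimal: 11967 & 14887 = 10791



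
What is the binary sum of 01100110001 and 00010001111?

Add column by column from the right: bit + bit + carry-in; write the sum mod 2, carry 1 when the sum is 2 or 3.
carry:  00001111110
        01100110001
+       00010001111
-------------------
       001111000000
(the carry out of the leftmost column, 0, becomes the leading bit)
Decimal check:
  01100110001 = 512 + 256 + 32 + 16 + 1 = 817
  00010001111 = 128 + 8 + 4 + 2 + 1 = 143
  817 + 143 = 960, and 001111000000 = 512 + 256 + 128 + 64 = 960 ✓



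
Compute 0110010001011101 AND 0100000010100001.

AND: 1 only when both bits are 1
  0110010001011101
& 0100000010100001
------------------
  0100000000000001
Decimal: 25693 & 16545 = 16385



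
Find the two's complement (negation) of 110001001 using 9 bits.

Original (sign bit 1, negative): 110001001
Step 1 - Invert all bits: 001110110
Step 2 - Add 1: 001110111
Verification: 110001001 + 001110111 = 1000000000; discarding the end carry (carry out of the top bit) leaves the 9-bit value 000000000, as required for x + (-x)



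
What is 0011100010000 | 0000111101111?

OR: 1 when either bit is 1
  0011100010000
| 0000111101111
---------------
  0011111111111
Decimal: 1808 | 495 = 2047



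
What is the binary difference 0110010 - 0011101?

Method 1 - Direct subtraction (column by column from the right: bit − bit − borrow-in; if negative, add 2 and borrow 1 from the next column):
borrow: 0111010
        0110010
-       0011101
---------------
        0010101

Method 2 - Add two's complement:
Two's complement of 0011101: invert → 1100010, add 1 → 1100011
  0110010
+ 1100011
---------
 10010101  (end carry out of the top bit = 1)
Discarding the end carry: 0010101
Decimal check:
  0110010 = 32 + 16 + 2 = 50
  0011101 = 16 + 8 + 4 + 1 = 29
  50 - 29 = 21, and 0010101 = 16 + 4 + 1 = 21 ✓



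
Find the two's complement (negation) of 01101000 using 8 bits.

Original: 01101000
Step 1 - Invert all bits: 10010111
Step 2 - Add 1: 10011000
Verification: 01101000 + 10011000 = 100000000; discarding the end carry (carry out of the top bit) leaves the 8-bit value 00000000, as required for x + (-x)



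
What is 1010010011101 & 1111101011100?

AND: 1 only when both bits are 1
  1010010011101
& 1111101011100
---------------
  1010000011100
Decimal: 5277 & 8028 = 5148



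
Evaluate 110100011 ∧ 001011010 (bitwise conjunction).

AND: 1 only when both bits are 1
  110100011
& 001011010
-----------
  000000010
Decimal: 419 & 90 = 2



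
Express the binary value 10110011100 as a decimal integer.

Sum of powers of 2 for each 1-bit:
2^2 + 2^3 + 2^4 + 2^7 + 2^8 + 2^10
= 4 + 8 + 16 + 128 + 256 + 1024
= 1436



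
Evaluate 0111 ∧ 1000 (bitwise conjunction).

AND: 1 only when both bits are 1
  0111
& 1000
------
  0000
Decimal: 7 & 8 = 0



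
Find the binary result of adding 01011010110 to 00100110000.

Add column by column from the right: bit + bit + carry-in; write the sum mod 2, carry 1 when the sum is 2 or 3.
carry:  11111100000
        01011010110
+       00100110000
-------------------
       010000000110
(the carry out of the leftmost column, 0, becomes the leading bit)
Decimal check:
  01011010110 = 512 + 128 + 64 + 16 + 4 + 2 = 726
  00100110000 = 256 + 32 + 16 = 304
  726 + 304 = 1030, and 010000000110 = 1024 + 4 + 2 = 1030 ✓



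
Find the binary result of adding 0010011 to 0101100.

Add column by column from the right: bit + bit + carry-in; write the sum mod 2, carry 1 when the sum is 2 or 3.
carry:  0000000
        0010011
+       0101100
---------------
       00111111
(the carry out of the leftmost column, 0, becomes the leading bit)
Decimal check:
  0010011 = 16 + 2 + 1 = 19
  0101100 = 32 + 8 + 4 = 44
  19 + 44 = 63, and 00111111 = 32 + 16 + 8 + 4 + 2 + 1 = 63 ✓



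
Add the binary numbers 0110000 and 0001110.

Add column by column from the right: bit + bit + carry-in; write the sum mod 2, carry 1 when the sum is 2 or 3.
carry:  0000000
        0110000
+       0001110
---------------
       00111110
(the carry out of the leftmost column, 0, becomes the leading bit)
Decimal check:
  0110000 = 32 + 16 = 48
  0001110 = 8 + 4 + 2 = 14
  48 + 14 = 62, and 00111110 = 32 + 16 + 8 + 4 + 2 = 62 ✓



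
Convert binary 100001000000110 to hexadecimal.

Group into 4-bit nibbles from right:
  0100 = 4
  0010 = 2
  0000 = 0
  0110 = 6
Result: 4206



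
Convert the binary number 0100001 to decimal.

Sum of powers of 2 for each 1-bit:
2^0 + 2^5
= 1 + 32
= 33



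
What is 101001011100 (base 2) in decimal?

Sum of powers of 2 for each 1-bit:
2^2 + 2^3 + 2^4 + 2^6 + 2^9 + 2^11
= 4 + 8 + 16 + 64 + 512 + 2048
= 2652



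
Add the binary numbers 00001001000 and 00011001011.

Add column by column from the right: bit + bit + carry-in; write the sum mod 2, carry 1 when the sum is 2 or 3.
carry:  00110010000
        00001001000
+       00011001011
-------------------
       000100010011
(the carry out of the leftmost column, 0, becomes the leading bit)
Decimal check:
  00001001000 = 64 + 8 = 72
  00011001011 = 128 + 64 + 8 + 2 + 1 = 203
  72 + 203 = 275, and 000100010011 = 256 + 16 + 2 + 1 = 275 ✓



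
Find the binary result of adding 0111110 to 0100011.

Add column by column from the right: bit + bit + carry-in; write the sum mod 2, carry 1 when the sum is 2 or 3.
carry:  1111100
        0111110
+       0100011
---------------
       01100001
(the carry out of the leftmost column, 0, becomes the leading bit)
Decimal check:
  0111110 = 32 + 16 + 8 + 4 + 2 = 62
  0100011 = 32 + 2 + 1 = 35
  62 + 35 = 97, and 01100001 = 64 + 32 + 1 = 97 ✓



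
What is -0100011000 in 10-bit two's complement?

Original: 0100011000
Step 1 - Invert all bits: 1011100111
Step 2 - Add 1: 1011101000
Verification: 0100011000 + 1011101000 = 10000000000; discarding the end carry (carry out of the top bit) leaves the 10-bit value 0000000000, as required for x + (-x)



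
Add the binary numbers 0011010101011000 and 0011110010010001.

Add column by column from the right: bit + bit + carry-in; write the sum mod 2, carry 1 when the sum is 2 or 3.
carry:  0111100000100000
        0011010101011000
+       0011110010010001
------------------------
       00111000111101001
(the carry out of the leftmost column, 0, becomes the leading bit)
Decimal check:
  0011010101011000 = 8192 + 4096 + 1024 + 256 + 64 + 16 + 8 = 13656
  0011110010010001 = 8192 + 4096 + 2048 + 1024 + 128 + 16 + 1 = 15505
  13656 + 15505 = 29161, and 00111000111101001 = 16384 + 8192 + 4096 + 256 + 128 + 64 + 32 + 8 + 1 = 29161 ✓



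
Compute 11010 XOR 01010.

XOR: 1 when bits differ
  11010
^ 01010
-------
  10000
Decimal: 26 ^ 10 = 16



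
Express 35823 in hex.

Using repeated division by 16 (digits 10–15 are A–F):
35823 ÷ 16 = 2238 remainder 15 (F)
2238 ÷ 16 = 139 remainder 14 (E)
139 ÷ 16 = 8 remainder 11 (B)
8 ÷ 16 = 0 remainder 8
Reading remainders bottom to top: 8BEF



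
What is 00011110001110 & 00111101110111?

AND: 1 only when both bits are 1
  00011110001110
& 00111101110111
----------------
  00011100000110
Decimal: 1934 & 3959 = 1798



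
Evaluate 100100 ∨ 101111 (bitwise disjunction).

OR: 1 when either bit is 1
  100100
| 101111
--------
  101111
Decimal: 36 | 47 = 47



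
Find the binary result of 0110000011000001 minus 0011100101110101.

Method 1 - Direct subtraction (column by column from the right: bit − bit − borrow-in; if negative, add 2 and borrow 1 from the next column):
borrow: 0111111011111000
        0110000011000001
-       0011100101110101
------------------------
        0010011101001100

Method 2 - Add two's complement:
Two's complement of 0011100101110101: invert → 1100011010001010, add 1 → 1100011010001011
  0110000011000001
+ 1100011010001011
------------------
 10010011101001100  (end carry out of the top bit = 1)
Discarding the end carry: 0010011101001100
Decimal check:
  0110000011000001 = 16384 + 8192 + 128 + 64 + 1 = 24769
  0011100101110101 = 8192 + 4096 + 2048 + 256 + 64 + 32 + 16 + 4 + 1 = 14709
  24769 - 14709 = 10060, and 0010011101001100 = 8192 + 1024 + 512 + 256 + 64 + 8 + 4 = 10060 ✓



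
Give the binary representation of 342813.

Using repeated division by 2:
342813 ÷ 2 = 171406 remainder 1
171406 ÷ 2 = 85703 remainder 0
85703 ÷ 2 = 42851 remainder 1
42851 ÷ 2 = 21425 remainder 1
21425 ÷ 2 = 10712 remainder 1
10712 ÷ 2 = 5356 remainder 0
5356 ÷ 2 = 2678 remainder 0
2678 ÷ 2 = 1339 remainder 0
1339 ÷ 2 = 669 remainder 1
669 ÷ 2 = 334 remainder 1
334 ÷ 2 = 167 remainder 0
167 ÷ 2 = 83 remainder 1
83 ÷ 2 = 41 remainder 1
41 ÷ 2 = 20 remainder 1
20 ÷ 2 = 10 remainder 0
10 ÷ 2 = 5 remainder 0
5 ÷ 2 = 2 remainder 1
2 ÷ 2 = 1 remainder 0
1 ÷ 2 = 0 remainder 1
Reading remainders bottom to top: 1010011101100011101



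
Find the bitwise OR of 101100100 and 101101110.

OR: 1 when either bit is 1
  101100100
| 101101110
-----------
  101101110
Decimal: 356 | 366 = 366



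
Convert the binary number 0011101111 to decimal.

Sum of powers of 2 for each 1-bit:
2^0 + 2^1 + 2^2 + 2^3 + 2^5 + 2^6 + 2^7
= 1 + 2 + 4 + 8 + 32 + 64 + 128
= 239



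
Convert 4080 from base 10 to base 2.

Using repeated division by 2:
4080 ÷ 2 = 2040 remainder 0
2040 ÷ 2 = 1020 remainder 0
1020 ÷ 2 = 510 remainder 0
510 ÷ 2 = 255 remainder 0
255 ÷ 2 = 127 remainder 1
127 ÷ 2 = 63 remainder 1
63 ÷ 2 = 31 remainder 1
31 ÷ 2 = 15 remainder 1
15 ÷ 2 = 7 remainder 1
7 ÷ 2 = 3 remainder 1
3 ÷ 2 = 1 remainder 1
1 ÷ 2 = 0 remainder 1
Reading remainders bottom to top: 111111110000



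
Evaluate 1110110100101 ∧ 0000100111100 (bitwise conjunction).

AND: 1 only when both bits are 1
  1110110100101
& 0000100111100
---------------
  0000100100100
Decimal: 7589 & 316 = 292



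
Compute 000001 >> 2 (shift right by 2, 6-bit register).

Original: 000001 (decimal 1)
Shift right by 2 positions
Drop the 2 low bits; fill with zeros on the left
Result: 000000 (decimal 0)
Equivalent: 1 >> 2 = 1 ÷ 2^2 = 0



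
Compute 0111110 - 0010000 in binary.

Method 1 - Direct subtraction (column by column from the right: bit − bit − borrow-in; if negative, add 2 and borrow 1 from the next column):
borrow: 0000000
        0111110
-       0010000
---------------
        0101110

Method 2 - Add two's complement:
Two's complement of 0010000: invert → 1101111, add 1 → 1110000
  0111110
+ 1110000
---------
 10101110  (end carry out of the top bit = 1)
Discarding the end carry: 0101110
Decimal check:
  0111110 = 32 + 16 + 8 + 4 + 2 = 62
  0010000 = 16
  62 - 16 = 46, and 0101110 = 32 + 8 + 4 + 2 = 46 ✓



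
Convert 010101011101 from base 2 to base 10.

Sum of powers of 2 for each 1-bit:
2^0 + 2^2 + 2^3 + 2^4 + 2^6 + 2^8 + 2^10
= 1 + 4 + 8 + 16 + 64 + 256 + 1024
= 1373



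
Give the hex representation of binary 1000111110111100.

Group into 4-bit nibbles from right:
  1000 = 8
  1111 = F
  1011 = B
  1100 = C
Result: 8FBC



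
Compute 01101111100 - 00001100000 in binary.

Method 1 - Direct subtraction (column by column from the right: bit − bit − borrow-in; if negative, add 2 and borrow 1 from the next column):
borrow: 00000000000
        01101111100
-       00001100000
-------------------
        01100011100

Method 2 - Add two's complement:
Two's complement of 00001100000: invert → 11110011111, add 1 → 11110100000
  01101111100
+ 11110100000
-------------
 101100011100  (end carry out of the top bit = 1)
Discarding the end carry: 01100011100
Decimal check:
  01101111100 = 512 + 256 + 64 + 32 + 16 + 8 + 4 = 892
  00001100000 = 64 + 32 = 96
  892 - 96 = 796, and 01100011100 = 512 + 256 + 16 + 8 + 4 = 796 ✓



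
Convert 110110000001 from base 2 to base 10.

Sum of powers of 2 for each 1-bit:
2^0 + 2^7 + 2^8 + 2^10 + 2^11
= 1 + 128 + 256 + 1024 + 2048
= 3457



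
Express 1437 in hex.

Using repeated division by 16 (digits 10–15 are A–F):
1437 ÷ 16 = 89 remainder 13 (D)
89 ÷ 16 = 5 remainder 9
5 ÷ 16 = 0 remainder 5
Reading remainders bottom to top: 59D



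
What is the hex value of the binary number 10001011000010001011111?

Group into 4-bit nibbles from right:
  0100 = 4
  0101 = 5
  1000 = 8
  0100 = 4
  0101 = 5
  1111 = F
Result: 45845F



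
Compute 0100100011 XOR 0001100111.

XOR: 1 when bits differ
  0100100011
^ 0001100111
------------
  0101000100
Decimal: 291 ^ 103 = 324



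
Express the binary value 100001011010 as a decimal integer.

Sum of powers of 2 for each 1-bit:
2^1 + 2^3 + 2^4 + 2^6 + 2^11
= 2 + 8 + 16 + 64 + 2048
= 2138



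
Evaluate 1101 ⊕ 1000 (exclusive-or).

XOR: 1 when bits differ
  1101
^ 1000
------
  0101
Decimal: 13 ^ 8 = 5



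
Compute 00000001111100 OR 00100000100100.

OR: 1 when either bit is 1
  00000001111100
| 00100000100100
----------------
  00100001111100
Decimal: 124 | 2084 = 2172



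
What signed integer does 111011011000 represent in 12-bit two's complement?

Binary: 111011011000
Sign bit: 1 (negative)
Invert: 000100100111
Add 1:  000100101000
Magnitude: 000100101000 = 256 + 32 + 8 = 296
Value: -296



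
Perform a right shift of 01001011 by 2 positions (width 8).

Original: 01001011 (decimal 75)
Shift right by 2 positions
Drop the 2 low bits; fill with zeros on the left
Result: 00010010 (decimal 18)
Equivalent: 75 >> 2 = 75 ÷ 2^2 = 18



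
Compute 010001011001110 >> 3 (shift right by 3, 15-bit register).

Original: 010001011001110 (decimal 8910)
Shift right by 3 positions
Drop the 3 low bits; fill with zeros on the left
Result: 000010001011001 (decimal 1113)
Equivalent: 8910 >> 3 = 8910 ÷ 2^3 = 1113



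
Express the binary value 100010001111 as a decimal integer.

Sum of powers of 2 for each 1-bit:
2^0 + 2^1 + 2^2 + 2^3 + 2^7 + 2^11
= 1 + 2 + 4 + 8 + 128 + 2048
= 2191



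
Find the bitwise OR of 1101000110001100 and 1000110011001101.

OR: 1 when either bit is 1
  1101000110001100
| 1000110011001101
------------------
  1101110111001101
Decimal: 53644 | 36045 = 56781



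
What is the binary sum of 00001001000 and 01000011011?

Add column by column from the right: bit + bit + carry-in; write the sum mod 2, carry 1 when the sum is 2 or 3.
carry:  00000110000
        00001001000
+       01000011011
-------------------
       001001100011
(the carry out of the leftmost column, 0, becomes the leading bit)
Decimal check:
  00001001000 = 64 + 8 = 72
  01000011011 = 512 + 16 + 8 + 2 + 1 = 539
  72 + 539 = 611, and 001001100011 = 512 + 64 + 32 + 2 + 1 = 611 ✓



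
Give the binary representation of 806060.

Using repeated division by 2:
806060 ÷ 2 = 403030 remainder 0
403030 ÷ 2 = 201515 remainder 0
201515 ÷ 2 = 100757 remainder 1
100757 ÷ 2 = 50378 remainder 1
50378 ÷ 2 = 25189 remainder 0
25189 ÷ 2 = 12594 remainder 1
12594 ÷ 2 = 6297 remainder 0
6297 ÷ 2 = 3148 remainder 1
3148 ÷ 2 = 1574 remainder 0
1574 ÷ 2 = 787 remainder 0
787 ÷ 2 = 393 remainder 1
393 ÷ 2 = 196 remainder 1
196 ÷ 2 = 98 remainder 0
98 ÷ 2 = 49 remainder 0
49 ÷ 2 = 24 remainder 1
24 ÷ 2 = 12 remainder 0
12 ÷ 2 = 6 remainder 0
6 ÷ 2 = 3 remainder 0
3 ÷ 2 = 1 remainder 1
1 ÷ 2 = 0 remainder 1
Reading remainders bottom to top: 11000100110010101100



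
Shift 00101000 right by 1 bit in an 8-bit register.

Original: 00101000 (decimal 40)
Shift right by 1 position
Drop the 1 low bit; fill with zero on the left
Result: 00010100 (decimal 20)
Equivalent: 40 >> 1 = 40 ÷ 2^1 = 20



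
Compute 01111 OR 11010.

OR: 1 when either bit is 1
  01111
| 11010
-------
  11111
Decimal: 15 | 26 = 31



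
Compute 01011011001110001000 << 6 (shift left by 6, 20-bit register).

Original: 01011011001110001000 (decimal 373640)
Shift left by 6 positions
Append 6 zeros on the right and drop the 6 high bits that overflow the 20-bit width
Result: 11001110001000000000 (decimal 844288)
Equivalent: 373640 << 6 = 373640 × 2^6 = 23912960, truncated to 20 bits = 844288



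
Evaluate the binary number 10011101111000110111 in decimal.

Sum of powers of 2 for each 1-bit:
2^0 + 2^1 + 2^2 + 2^4 + 2^5 + 2^9 + 2^10 + 2^11 + 2^12 + 2^14 + 2^15 + 2^16 + 2^19
= 1 + 2 + 4 + 16 + 32 + 512 + 1024 + 2048 + 4096 + 16384 + 32768 + 65536 + 524288
= 646711



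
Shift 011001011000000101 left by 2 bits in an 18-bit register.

Original: 011001011000000101 (decimal 103941)
Shift left by 2 positions
Append 2 zeros on the right and drop the 2 high bits that overflow the 18-bit width
Result: 100101100000010100 (decimal 153620)
Equivalent: 103941 << 2 = 103941 × 2^2 = 415764, truncated to 18 bits = 153620



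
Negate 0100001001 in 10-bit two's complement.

Original: 0100001001
Step 1 - Invert all bits: 1011110110
Step 2 - Add 1: 1011110111
Verification: 0100001001 + 1011110111 = 10000000000; discarding the end carry (carry out of the top bit) leaves the 10-bit value 0000000000, as required for x + (-x)



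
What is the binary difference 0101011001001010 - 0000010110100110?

Method 1 - Direct subtraction (column by column from the right: bit − bit − borrow-in; if negative, add 2 and borrow 1 from the next column):
borrow: 0000001101001000
        0101011001001010
-       0000010110100110
------------------------
        0101000010100100

Method 2 - Add two's complement:
Two's complement of 0000010110100110: invert → 1111101001011001, add 1 → 1111101001011010
  0101011001001010
+ 1111101001011010
------------------
 10101000010100100  (end carry out of the top bit = 1)
Discarding the end carry: 0101000010100100
Decimal check:
  0101011001001010 = 16384 + 4096 + 1024 + 512 + 64 + 8 + 2 = 22090
  0000010110100110 = 1024 + 256 + 128 + 32 + 4 + 2 = 1446
  22090 - 1446 = 20644, and 0101000010100100 = 16384 + 4096 + 128 + 32 + 4 = 20644 ✓



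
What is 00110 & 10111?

AND: 1 only when both bits are 1
  00110
& 10111
-------
  00110
Decimal: 6 & 23 = 6



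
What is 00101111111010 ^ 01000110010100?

XOR: 1 when bits differ
  00101111111010
^ 01000110010100
----------------
  01101001101110
Decimal: 3066 ^ 4500 = 6766



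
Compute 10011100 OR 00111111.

OR: 1 when either bit is 1
  10011100
| 00111111
----------
  10111111
Decimal: 156 | 63 = 191



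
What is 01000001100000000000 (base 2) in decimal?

Sum of powers of 2 for each 1-bit:
2^11 + 2^12 + 2^18
= 2048 + 4096 + 262144
= 268288



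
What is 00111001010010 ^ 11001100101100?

XOR: 1 when bits differ
  00111001010010
^ 11001100101100
----------------
  11110101111110
Decimal: 3666 ^ 13100 = 15742



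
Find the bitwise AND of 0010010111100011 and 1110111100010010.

AND: 1 only when both bits are 1
  0010010111100011
& 1110111100010010
------------------
  0010010100000010
Decimal: 9699 & 61202 = 9474



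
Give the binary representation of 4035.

Using repeated division by 2:
4035 ÷ 2 = 2017 remainder 1
2017 ÷ 2 = 1008 remainder 1
1008 ÷ 2 = 504 remainder 0
504 ÷ 2 = 252 remainder 0
252 ÷ 2 = 126 remainder 0
126 ÷ 2 = 63 remainder 0
63 ÷ 2 = 31 remainder 1
31 ÷ 2 = 15 remainder 1
15 ÷ 2 = 7 remainder 1
7 ÷ 2 = 3 remainder 1
3 ÷ 2 = 1 remainder 1
1 ÷ 2 = 0 remainder 1
Reading remainders bottom to top: 111111000011



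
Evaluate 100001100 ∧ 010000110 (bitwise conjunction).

AND: 1 only when both bits are 1
  100001100
& 010000110
-----------
  000000100
Decimal: 268 & 134 = 4



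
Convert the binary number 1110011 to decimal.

Sum of powers of 2 for each 1-bit:
2^0 + 2^1 + 2^4 + 2^5 + 2^6
= 1 + 2 + 16 + 32 + 64
= 115



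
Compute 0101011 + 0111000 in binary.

Add column by column from the right: bit + bit + carry-in; write the sum mod 2, carry 1 when the sum is 2 or 3.
carry:  1110000
        0101011
+       0111000
---------------
       01100011
(the carry out of the leftmost column, 0, becomes the leading bit)
Decimal check:
  0101011 = 32 + 8 + 2 + 1 = 43
  0111000 = 32 + 16 + 8 = 56
  43 + 56 = 99, and 01100011 = 64 + 32 + 2 + 1 = 99 ✓



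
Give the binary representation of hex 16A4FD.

Convert each hex digit to 4 bits:
  1 = 0001
  6 = 0110
  A = 1010
  4 = 0100
  F = 1111
  D = 1101
Concatenate: 000101101010010011111101



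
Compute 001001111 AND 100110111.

AND: 1 only when both bits are 1
  001001111
& 100110111
-----------
  000000111
Decimal: 79 & 311 = 7



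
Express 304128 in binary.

Using repeated division by 2:
304128 ÷ 2 = 152064 remainder 0
152064 ÷ 2 = 76032 remainder 0
76032 ÷ 2 = 38016 remainder 0
38016 ÷ 2 = 19008 remainder 0
19008 ÷ 2 = 9504 remainder 0
9504 ÷ 2 = 4752 remainder 0
4752 ÷ 2 = 2376 remainder 0
2376 ÷ 2 = 1188 remainder 0
1188 ÷ 2 = 594 remainder 0
594 ÷ 2 = 297 remainder 0
297 ÷ 2 = 148 remainder 1
148 ÷ 2 = 74 remainder 0
74 ÷ 2 = 37 remainder 0
37 ÷ 2 = 18 remainder 1
18 ÷ 2 = 9 remainder 0
9 ÷ 2 = 4 remainder 1
4 ÷ 2 = 2 remainder 0
2 ÷ 2 = 1 remainder 0
1 ÷ 2 = 0 remainder 1
Reading remainders bottom to top: 1001010010000000000



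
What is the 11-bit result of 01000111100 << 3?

Original: 01000111100 (decimal 572)
Shift left by 3 positions
Append 3 zeros on the right and drop the 3 high bits that overflow the 11-bit width
Result: 00111100000 (decimal 480)
Equivalent: 572 << 3 = 572 × 2^3 = 4576, truncated to 11 bits = 480



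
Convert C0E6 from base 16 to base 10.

Expand by place value (powers of 16):
Digit values: C = 12, E = 14
C0E6 = 12 × 16^3 + 0 × 16^2 + 14 × 16^1 + 6 × 16^0
= 12 × 4096 + 0 × 256 + 14 × 16 + 6 × 1
= 49152 + 0 + 224 + 6
= 49382



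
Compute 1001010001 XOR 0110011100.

XOR: 1 when bits differ
  1001010001
^ 0110011100
------------
  1111001101
Decimal: 593 ^ 412 = 973



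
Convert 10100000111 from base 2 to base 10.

Sum of powers of 2 for each 1-bit:
2^0 + 2^1 + 2^2 + 2^8 + 2^10
= 1 + 2 + 4 + 256 + 1024
= 1287



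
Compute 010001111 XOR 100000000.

XOR: 1 when bits differ
  010001111
^ 100000000
-----------
  110001111
Decimal: 143 ^ 256 = 399



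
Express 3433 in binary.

Using repeated division by 2:
3433 ÷ 2 = 1716 remainder 1
1716 ÷ 2 = 858 remainder 0
858 ÷ 2 = 429 remainder 0
429 ÷ 2 = 214 remainder 1
214 ÷ 2 = 107 remainder 0
107 ÷ 2 = 53 remainder 1
53 ÷ 2 = 26 remainder 1
26 ÷ 2 = 13 remainder 0
13 ÷ 2 = 6 remainder 1
6 ÷ 2 = 3 remainder 0
3 ÷ 2 = 1 remainder 1
1 ÷ 2 = 0 remainder 1
Reading remainders bottom to top: 110101101001



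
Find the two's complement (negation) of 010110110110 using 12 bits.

Original: 010110110110
Step 1 - Invert all bits: 101001001001
Step 2 - Add 1: 101001001010
Verification: 010110110110 + 101001001010 = 1000000000000; discarding the end carry (carry out of the top bit) leaves the 12-bit value 000000000000, as required for x + (-x)



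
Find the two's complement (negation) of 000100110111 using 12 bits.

Original: 000100110111
Step 1 - Invert all bits: 111011001000
Step 2 - Add 1: 111011001001
Verification: 000100110111 + 111011001001 = 1000000000000; discarding the end carry (carry out of the top bit) leaves the 12-bit value 000000000000, as required for x + (-x)



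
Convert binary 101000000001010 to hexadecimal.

Group into 4-bit nibbles from right:
  0101 = 5
  0000 = 0
  0000 = 0
  1010 = A
Result: 500A



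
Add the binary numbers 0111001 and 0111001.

Add column by column from the right: bit + bit + carry-in; write the sum mod 2, carry 1 when the sum is 2 or 3.
carry:  1110010
        0111001
+       0111001
---------------
       01110010
(the carry out of the leftmost column, 0, becomes the leading bit)
Decimal check:
  0111001 = 32 + 16 + 8 + 1 = 57
  0111001 = 32 + 16 + 8 + 1 = 57
  57 + 57 = 114, and 01110010 = 64 + 32 + 16 + 2 = 114 ✓



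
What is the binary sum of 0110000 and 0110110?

Add column by column from the right: bit + bit + carry-in; write the sum mod 2, carry 1 when the sum is 2 or 3.
carry:  1100000
        0110000
+       0110110
---------------
       01100110
(the carry out of the leftmost column, 0, becomes the leading bit)
Decimal check:
  0110000 = 32 + 16 = 48
  0110110 = 32 + 16 + 4 + 2 = 54
  48 + 54 = 102, and 01100110 = 64 + 32 + 4 + 2 = 102 ✓



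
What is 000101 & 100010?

AND: 1 only when both bits are 1
  000101
& 100010
--------
  000000
Decimal: 5 & 34 = 0



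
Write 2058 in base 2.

Using repeated division by 2:
2058 ÷ 2 = 1029 remainder 0
1029 ÷ 2 = 514 remainder 1
514 ÷ 2 = 257 remainder 0
257 ÷ 2 = 128 remainder 1
128 ÷ 2 = 64 remainder 0
64 ÷ 2 = 32 remainder 0
32 ÷ 2 = 16 remainder 0
16 ÷ 2 = 8 remainder 0
8 ÷ 2 = 4 remainder 0
4 ÷ 2 = 2 remainder 0
2 ÷ 2 = 1 remainder 0
1 ÷ 2 = 0 remainder 1
Reading remainders bottom to top: 100000001010



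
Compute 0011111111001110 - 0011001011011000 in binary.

Method 1 - Direct subtraction (column by column from the right: bit − bit − borrow-in; if negative, add 2 and borrow 1 from the next column):
borrow: 0000000111100000
        0011111111001110
-       0011001011011000
------------------------
        0000110011110110

Method 2 - Add two's complement:
Two's complement of 0011001011011000: invert → 1100110100100111, add 1 → 1100110100101000
  0011111111001110
+ 1100110100101000
------------------
 10000110011110110  (end carry out of the top bit = 1)
Discarding the end carry: 0000110011110110
Decimal check:
  0011111111001110 = 8192 + 4096 + 2048 + 1024 + 512 + 256 + 128 + 64 + 8 + 4 + 2 = 16334
  0011001011011000 = 8192 + 4096 + 512 + 128 + 64 + 16 + 8 = 13016
  16334 - 13016 = 3318, and 0000110011110110 = 2048 + 1024 + 128 + 64 + 32 + 16 + 4 + 2 = 3318 ✓



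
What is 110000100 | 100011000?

OR: 1 when either bit is 1
  110000100
| 100011000
-----------
  110011100
Decimal: 388 | 280 = 412



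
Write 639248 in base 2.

Using repeated division by 2:
639248 ÷ 2 = 319624 remainder 0
319624 ÷ 2 = 159812 remainder 0
159812 ÷ 2 = 79906 remainder 0
79906 ÷ 2 = 39953 remainder 0
39953 ÷ 2 = 19976 remainder 1
19976 ÷ 2 = 9988 remainder 0
9988 ÷ 2 = 4994 remainder 0
4994 ÷ 2 = 2497 remainder 0
2497 ÷ 2 = 1248 remainder 1
1248 ÷ 2 = 624 remainder 0
624 ÷ 2 = 312 remainder 0
312 ÷ 2 = 156 remainder 0
156 ÷ 2 = 78 remainder 0
78 ÷ 2 = 39 remainder 0
39 ÷ 2 = 19 remainder 1
19 ÷ 2 = 9 remainder 1
9 ÷ 2 = 4 remainder 1
4 ÷ 2 = 2 remainder 0
2 ÷ 2 = 1 remainder 0
1 ÷ 2 = 0 remainder 1
Reading remainders bottom to top: 10011100000100010000



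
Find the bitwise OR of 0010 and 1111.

OR: 1 when either bit is 1
  0010
| 1111
------
  1111
Decimal: 2 | 15 = 15



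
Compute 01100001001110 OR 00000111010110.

OR: 1 when either bit is 1
  01100001001110
| 00000111010110
----------------
  01100111011110
Decimal: 6222 | 470 = 6622



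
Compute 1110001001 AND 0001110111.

AND: 1 only when both bits are 1
  1110001001
& 0001110111
------------
  0000000001
Decimal: 905 & 119 = 1



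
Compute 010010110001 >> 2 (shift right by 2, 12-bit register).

Original: 010010110001 (decimal 1201)
Shift right by 2 positions
Drop the 2 low bits; fill with zeros on the left
Result: 000100101100 (decimal 300)
Equivalent: 1201 >> 2 = 1201 ÷ 2^2 = 300



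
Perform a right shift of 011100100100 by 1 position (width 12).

Original: 011100100100 (decimal 1828)
Shift right by 1 position
Drop the 1 low bit; fill with zero on the left
Result: 001110010010 (decimal 914)
Equivalent: 1828 >> 1 = 1828 ÷ 2^1 = 914



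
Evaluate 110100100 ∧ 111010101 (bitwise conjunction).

AND: 1 only when both bits are 1
  110100100
& 111010101
-----------
  110000100
Decimal: 420 & 469 = 388



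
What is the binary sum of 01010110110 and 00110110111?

Add column by column from the right: bit + bit + carry-in; write the sum mod 2, carry 1 when the sum is 2 or 3.
carry:  11101101100
        01010110110
+       00110110111
-------------------
       010001101101
(the carry out of the leftmost column, 0, becomes the leading bit)
Decimal check:
  01010110110 = 512 + 128 + 32 + 16 + 4 + 2 = 694
  00110110111 = 256 + 128 + 32 + 16 + 4 + 2 + 1 = 439
  694 + 439 = 1133, and 010001101101 = 1024 + 64 + 32 + 8 + 4 + 1 = 1133 ✓



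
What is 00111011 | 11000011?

OR: 1 when either bit is 1
  00111011
| 11000011
----------
  11111011
Decimal: 59 | 195 = 251



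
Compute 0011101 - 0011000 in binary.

Method 1 - Direct subtraction (column by column from the right: bit − bit − borrow-in; if negative, add 2 and borrow 1 from the next column):
borrow: 0000000
        0011101
-       0011000
---------------
        0000101

Method 2 - Add two's complement:
Two's complement of 0011000: invert → 1100111, add 1 → 1101000
  0011101
+ 1101000
---------
 10000101  (end carry out of the top bit = 1)
Discarding the end carry: 0000101
Decimal check:
  0011101 = 16 + 8 + 4 + 1 = 29
  0011000 = 16 + 8 = 24
  29 - 24 = 5, and 0000101 = 4 + 1 = 5 ✓



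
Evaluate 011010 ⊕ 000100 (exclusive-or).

XOR: 1 when bits differ
  011010
^ 000100
--------
  011110
Decimal: 26 ^ 4 = 30



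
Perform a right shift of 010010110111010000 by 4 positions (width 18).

Original: 010010110111010000 (decimal 77264)
Shift right by 4 positions
Drop the 4 low bits; fill with zeros on the left
Result: 000001001011011101 (decimal 4829)
Equivalent: 77264 >> 4 = 77264 ÷ 2^4 = 4829



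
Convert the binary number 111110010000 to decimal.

Sum of powers of 2 for each 1-bit:
2^4 + 2^7 + 2^8 + 2^9 + 2^10 + 2^11
= 16 + 128 + 256 + 512 + 1024 + 2048
= 3984



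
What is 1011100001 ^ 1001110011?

XOR: 1 when bits differ
  1011100001
^ 1001110011
------------
  0010010010
Decimal: 737 ^ 627 = 146



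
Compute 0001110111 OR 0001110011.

OR: 1 when either bit is 1
  0001110111
| 0001110011
------------
  0001110111
Decimal: 119 | 115 = 119



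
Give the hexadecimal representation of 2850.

Using repeated division by 16 (digits 10–15 are A–F):
2850 ÷ 16 = 178 remainder 2
178 ÷ 16 = 11 remainder 2
11 ÷ 16 = 0 remainder 11 (B)
Reading remainders bottom to top: B22



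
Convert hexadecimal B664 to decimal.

Expand by place value (powers of 16):
Digit values: B = 11
B664 = 11 × 16^3 + 6 × 16^2 + 6 × 16^1 + 4 × 16^0
= 11 × 4096 + 6 × 256 + 6 × 16 + 4 × 1
= 45056 + 1536 + 96 + 4
= 46692



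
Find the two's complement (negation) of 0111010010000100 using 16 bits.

Original: 0111010010000100
Step 1 - Invert all bits: 1000101101111011
Step 2 - Add 1: 1000101101111100
Verification: 0111010010000100 + 1000101101111100 = 10000000000000000; discarding the end carry (carry out of the top bit) leaves the 16-bit value 0000000000000000, as required for x + (-x)



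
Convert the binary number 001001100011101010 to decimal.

Sum of powers of 2 for each 1-bit:
2^1 + 2^3 + 2^5 + 2^6 + 2^7 + 2^11 + 2^12 + 2^15
= 2 + 8 + 32 + 64 + 128 + 2048 + 4096 + 32768
= 39146



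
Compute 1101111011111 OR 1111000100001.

OR: 1 when either bit is 1
  1101111011111
| 1111000100001
---------------
  1111111111111
Decimal: 7135 | 7713 = 8191



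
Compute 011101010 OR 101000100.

OR: 1 when either bit is 1
  011101010
| 101000100
-----------
  111101110
Decimal: 234 | 324 = 494



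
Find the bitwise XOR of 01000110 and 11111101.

XOR: 1 when bits differ
  01000110
^ 11111101
----------
  10111011
Decimal: 70 ^ 253 = 187

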